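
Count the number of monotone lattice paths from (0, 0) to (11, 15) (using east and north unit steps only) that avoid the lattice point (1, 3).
Number of paths = 5139576

Total paths from (0, 0) to (11, 15): C(26, 11) = 7726160. Paths through (1, 3): (paths (0, 0) → (1, 3)) × (paths (1, 3) → (11, 15)) = C(4, 1) · C(22, 10) = 4 · 646646 = 2586584. Avoidance count = 7726160 − 2586584 = 5139576.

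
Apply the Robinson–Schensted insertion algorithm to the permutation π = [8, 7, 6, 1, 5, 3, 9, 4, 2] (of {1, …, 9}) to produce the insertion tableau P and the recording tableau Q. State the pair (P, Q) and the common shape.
P = [1, 2, 4] / [3, 9] / [5] / [6] / [7] / [8];  Q = [1, 5, 7] / [2, 8] / [3] / [4] / [6] / [9];  common shape = (3, 2, 1, 1, 1, 1)

Row-insert the values π_1, π_2, … into P one at a time, bumping the leftmost entry strictly greater than the inserted value down to the next row. The recording tableau Q records, in position (i, j), the step at which that cell was added to P.
  Insert 8 (step 1): P = [8];  Q = [1]
  Insert 7 (step 2): P = [7] / [8];  Q = [1] / [2]
  Insert 6 (step 3): P = [6] / [7] / [8];  Q = [1] / [2] / [3]
  Insert 1 (step 4): P = [1] / [6] / [7] / [8];  Q = [1] / [2] / [3] / [4]
  Insert 5 (step 5): P = [1, 5] / [6] / [7] / [8];  Q = [1, 5] / [2] / [3] / [4]
  Insert 3 (step 6): P = [1, 3] / [5] / [6] / [7] / [8];  Q = [1, 5] / [2] / [3] / [4] / [6]
  Insert 9 (step 7): P = [1, 3, 9] / [5] / [6] / [7] / [8];  Q = [1, 5, 7] / [2] / [3] / [4] / [6]
  Insert 4 (step 8): P = [1, 3, 4] / [5, 9] / [6] / [7] / [8];  Q = [1, 5, 7] / [2, 8] / [3] / [4] / [6]
  Insert 2 (step 9): P = [1, 2, 4] / [3, 9] / [5] / [6] / [7] / [8];  Q = [1, 5, 7] / [2, 8] / [3] / [4] / [6] / [9]
Final shape: (3, 2, 1, 1, 1, 1).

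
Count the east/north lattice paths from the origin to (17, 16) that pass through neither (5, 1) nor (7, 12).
Number of paths = 1012530030

Inclusion–exclusion. Total paths: C(33, 17) = 1166803110. Through P₁: C(6, 5)·C(27, 12) = 104303160. Through P₂: C(19, 7)·C(14, 10) = 50438388. Since P₁ is strictly southwest of P₂, a monotone path through both must visit P₁ then P₂; paths through both = C(6, 5)·C(13, 2)·C(14, 10) = 468468. Avoid both = 1166803110 − 104303160 − 50438388 + 468468 = 1012530030.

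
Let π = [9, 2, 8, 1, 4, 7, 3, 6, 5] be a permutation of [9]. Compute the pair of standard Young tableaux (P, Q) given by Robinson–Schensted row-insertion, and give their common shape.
P = [1, 3, 5] / [2, 4, 6] / [7] / [8] / [9];  Q = [1, 3, 6] / [2, 5, 8] / [4] / [7] / [9];  common shape = (3, 3, 1, 1, 1)

Row-insert the values π_1, π_2, … into P one at a time, bumping the leftmost entry strictly greater than the inserted value down to the next row. The recording tableau Q records, in position (i, j), the step at which that cell was added to P.
  Insert 9 (step 1): P = [9];  Q = [1]
  Insert 2 (step 2): P = [2] / [9];  Q = [1] / [2]
  Insert 8 (step 3): P = [2, 8] / [9];  Q = [1, 3] / [2]
  Insert 1 (step 4): P = [1, 8] / [2] / [9];  Q = [1, 3] / [2] / [4]
  Insert 4 (step 5): P = [1, 4] / [2, 8] / [9];  Q = [1, 3] / [2, 5] / [4]
  Insert 7 (step 6): P = [1, 4, 7] / [2, 8] / [9];  Q = [1, 3, 6] / [2, 5] / [4]
  Insert 3 (step 7): P = [1, 3, 7] / [2, 4] / [8] / [9];  Q = [1, 3, 6] / [2, 5] / [4] / [7]
  Insert 6 (step 8): P = [1, 3, 6] / [2, 4, 7] / [8] / [9];  Q = [1, 3, 6] / [2, 5, 8] / [4] / [7]
  Insert 5 (step 9): P = [1, 3, 5] / [2, 4, 6] / [7] / [8] / [9];  Q = [1, 3, 6] / [2, 5, 8] / [4] / [7] / [9]
Final shape: (3, 3, 1, 1, 1).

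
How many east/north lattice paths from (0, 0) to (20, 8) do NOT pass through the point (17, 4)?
Number of paths = 2898630

Total paths from (0, 0) to (20, 8): C(28, 20) = 3108105. Paths through (17, 4): (paths (0, 0) → (17, 4)) × (paths (17, 4) → (20, 8)) = C(21, 17) · C(7, 3) = 5985 · 35 = 209475. Avoidance count = 3108105 − 209475 = 2898630.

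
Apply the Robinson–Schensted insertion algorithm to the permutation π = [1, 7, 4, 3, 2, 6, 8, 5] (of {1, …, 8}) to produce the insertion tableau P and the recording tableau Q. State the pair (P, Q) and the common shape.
P = [1, 2, 5, 8] / [3, 6] / [4] / [7];  Q = [1, 2, 6, 7] / [3, 8] / [4] / [5];  common shape = (4, 2, 1, 1)

Row-insert the values π_1, π_2, … into P one at a time, bumping the leftmost entry strictly greater than the inserted value down to the next row. The recording tableau Q records, in position (i, j), the step at which that cell was added to P.
  Insert 1 (step 1): P = [1];  Q = [1]
  Insert 7 (step 2): P = [1, 7];  Q = [1, 2]
  Insert 4 (step 3): P = [1, 4] / [7];  Q = [1, 2] / [3]
  Insert 3 (step 4): P = [1, 3] / [4] / [7];  Q = [1, 2] / [3] / [4]
  Insert 2 (step 5): P = [1, 2] / [3] / [4] / [7];  Q = [1, 2] / [3] / [4] / [5]
  Insert 6 (step 6): P = [1, 2, 6] / [3] / [4] / [7];  Q = [1, 2, 6] / [3] / [4] / [5]
  Insert 8 (step 7): P = [1, 2, 6, 8] / [3] / [4] / [7];  Q = [1, 2, 6, 7] / [3] / [4] / [5]
  Insert 5 (step 8): P = [1, 2, 5, 8] / [3, 6] / [4] / [7];  Q = [1, 2, 6, 7] / [3, 8] / [4] / [5]
Final shape: (4, 2, 1, 1).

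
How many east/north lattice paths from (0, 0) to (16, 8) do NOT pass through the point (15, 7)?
Number of paths = 394383

Total paths from (0, 0) to (16, 8): C(24, 16) = 735471. Paths through (15, 7): (paths (0, 0) → (15, 7)) × (paths (15, 7) → (16, 8)) = C(22, 15) · C(2, 1) = 170544 · 2 = 341088. Avoidance count = 735471 − 341088 = 394383.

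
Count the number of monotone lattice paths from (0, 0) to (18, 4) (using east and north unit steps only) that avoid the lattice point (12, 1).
Number of paths = 6223

Total paths from (0, 0) to (18, 4): C(22, 18) = 7315. Paths through (12, 1): (paths (0, 0) → (12, 1)) × (paths (12, 1) → (18, 4)) = C(13, 12) · C(9, 6) = 13 · 84 = 1092. Avoidance count = 7315 − 1092 = 6223.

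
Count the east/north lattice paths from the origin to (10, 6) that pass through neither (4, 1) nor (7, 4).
Number of paths = 3398

Inclusion–exclusion. Total paths: C(16, 10) = 8008. Through P₁: C(5, 4)·C(11, 6) = 2310. Through P₂: C(11, 7)·C(5, 3) = 3300. Since P₁ is strictly southwest of P₂, a monotone path through both must visit P₁ then P₂; paths through both = C(5, 4)·C(6, 3)·C(5, 3) = 1000. Avoid both = 8008 − 2310 − 3300 + 1000 = 3398.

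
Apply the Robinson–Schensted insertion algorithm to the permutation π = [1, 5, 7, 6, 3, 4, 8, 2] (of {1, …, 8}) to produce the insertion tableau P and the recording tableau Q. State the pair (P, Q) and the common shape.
P = [1, 2, 4, 8] / [3, 6] / [5] / [7];  Q = [1, 2, 3, 7] / [4, 6] / [5] / [8];  common shape = (4, 2, 1, 1)

Row-insert the values π_1, π_2, … into P one at a time, bumping the leftmost entry strictly greater than the inserted value down to the next row. The recording tableau Q records, in position (i, j), the step at which that cell was added to P.
  Insert 1 (step 1): P = [1];  Q = [1]
  Insert 5 (step 2): P = [1, 5];  Q = [1, 2]
  Insert 7 (step 3): P = [1, 5, 7];  Q = [1, 2, 3]
  Insert 6 (step 4): P = [1, 5, 6] / [7];  Q = [1, 2, 3] / [4]
  Insert 3 (step 5): P = [1, 3, 6] / [5] / [7];  Q = [1, 2, 3] / [4] / [5]
  Insert 4 (step 6): P = [1, 3, 4] / [5, 6] / [7];  Q = [1, 2, 3] / [4, 6] / [5]
  Insert 8 (step 7): P = [1, 3, 4, 8] / [5, 6] / [7];  Q = [1, 2, 3, 7] / [4, 6] / [5]
  Insert 2 (step 8): P = [1, 2, 4, 8] / [3, 6] / [5] / [7];  Q = [1, 2, 3, 7] / [4, 6] / [5] / [8]
Final shape: (4, 2, 1, 1).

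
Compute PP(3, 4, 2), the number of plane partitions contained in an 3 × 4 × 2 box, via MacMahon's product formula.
PP(3, 4, 2) = 490

Evaluate the triple product over i = 1..3, j = 1..4, k = 1..2. The factors are (2/1) · (3/2) · (3/2) · (4/3) · (4/3) · (5/4) · (5/4) · (6/5) · … (24 factors total). The numerators and denominators telescope so the product is an integer; carrying out the multiplication exactly gives PP(3, 4, 2) = 490.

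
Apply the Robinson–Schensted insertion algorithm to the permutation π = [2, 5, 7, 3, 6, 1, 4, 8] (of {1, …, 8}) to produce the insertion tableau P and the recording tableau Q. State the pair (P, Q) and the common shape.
P = [1, 3, 4, 8] / [2, 6] / [5, 7];  Q = [1, 2, 3, 8] / [4, 5] / [6, 7];  common shape = (4, 2, 2)

Row-insert the values π_1, π_2, … into P one at a time, bumping the leftmost entry strictly greater than the inserted value down to the next row. The recording tableau Q records, in position (i, j), the step at which that cell was added to P.
  Insert 2 (step 1): P = [2];  Q = [1]
  Insert 5 (step 2): P = [2, 5];  Q = [1, 2]
  Insert 7 (step 3): P = [2, 5, 7];  Q = [1, 2, 3]
  Insert 3 (step 4): P = [2, 3, 7] / [5];  Q = [1, 2, 3] / [4]
  Insert 6 (step 5): P = [2, 3, 6] / [5, 7];  Q = [1, 2, 3] / [4, 5]
  Insert 1 (step 6): P = [1, 3, 6] / [2, 7] / [5];  Q = [1, 2, 3] / [4, 5] / [6]
  Insert 4 (step 7): P = [1, 3, 4] / [2, 6] / [5, 7];  Q = [1, 2, 3] / [4, 5] / [6, 7]
  Insert 8 (step 8): P = [1, 3, 4, 8] / [2, 6] / [5, 7];  Q = [1, 2, 3, 8] / [4, 5] / [6, 7]
Final shape: (4, 2, 2).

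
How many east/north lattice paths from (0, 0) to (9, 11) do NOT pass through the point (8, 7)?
Number of paths = 135785

Total paths from (0, 0) to (9, 11): C(20, 9) = 167960. Paths through (8, 7): (paths (0, 0) → (8, 7)) × (paths (8, 7) → (9, 11)) = C(15, 8) · C(5, 1) = 6435 · 5 = 32175. Avoidance count = 167960 − 32175 = 135785.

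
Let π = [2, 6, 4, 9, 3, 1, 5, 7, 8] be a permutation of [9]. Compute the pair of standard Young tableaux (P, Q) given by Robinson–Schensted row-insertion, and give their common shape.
P = [1, 3, 5, 7, 8] / [2, 9] / [4] / [6];  Q = [1, 2, 4, 8, 9] / [3, 7] / [5] / [6];  common shape = (5, 2, 1, 1)

Row-insert the values π_1, π_2, … into P one at a time, bumping the leftmost entry strictly greater than the inserted value down to the next row. The recording tableau Q records, in position (i, j), the step at which that cell was added to P.
  Insert 2 (step 1): P = [2];  Q = [1]
  Insert 6 (step 2): P = [2, 6];  Q = [1, 2]
  Insert 4 (step 3): P = [2, 4] / [6];  Q = [1, 2] / [3]
  Insert 9 (step 4): P = [2, 4, 9] / [6];  Q = [1, 2, 4] / [3]
  Insert 3 (step 5): P = [2, 3, 9] / [4] / [6];  Q = [1, 2, 4] / [3] / [5]
  Insert 1 (step 6): P = [1, 3, 9] / [2] / [4] / [6];  Q = [1, 2, 4] / [3] / [5] / [6]
  Insert 5 (step 7): P = [1, 3, 5] / [2, 9] / [4] / [6];  Q = [1, 2, 4] / [3, 7] / [5] / [6]
  Insert 7 (step 8): P = [1, 3, 5, 7] / [2, 9] / [4] / [6];  Q = [1, 2, 4, 8] / [3, 7] / [5] / [6]
  Insert 8 (step 9): P = [1, 3, 5, 7, 8] / [2, 9] / [4] / [6];  Q = [1, 2, 4, 8, 9] / [3, 7] / [5] / [6]
Final shape: (5, 2, 1, 1).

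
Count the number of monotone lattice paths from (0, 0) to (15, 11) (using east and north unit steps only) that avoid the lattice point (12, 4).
Number of paths = 7507760

Total paths from (0, 0) to (15, 11): C(26, 15) = 7726160. Paths through (12, 4): (paths (0, 0) → (12, 4)) × (paths (12, 4) → (15, 11)) = C(16, 12) · C(10, 3) = 1820 · 120 = 218400. Avoidance count = 7726160 − 218400 = 7507760.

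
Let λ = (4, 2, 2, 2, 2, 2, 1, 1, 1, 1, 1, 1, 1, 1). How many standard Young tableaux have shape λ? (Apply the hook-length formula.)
# SYT of shape (4, 2, 2, 2, 2, 2, 1, 1, 1, 1, 1, 1, 1, 1) = 3555090

Hook-length formula: f^λ = n! / Π hook(c), product over all cells c of the Young diagram. For λ = (4, 2, 2, 2, 2, 2, 1, 1, 1, 1, 1, 1, 1, 1), n = 22 boxes. Hook lengths by row (left-to-right, top-to-bottom): [17, 8, 2, 1]; [14, 5]; [13, 4]; [12, 3]; [11, 2]; [10, 1]; [8]; [7]; [6]; [5]; [4]; [3]; [2]; [1]. Product of hooks = 316166602752000. So f^λ = 22! / 316166602752000 = 1124000727777607680000 / 316166602752000 = 3555090.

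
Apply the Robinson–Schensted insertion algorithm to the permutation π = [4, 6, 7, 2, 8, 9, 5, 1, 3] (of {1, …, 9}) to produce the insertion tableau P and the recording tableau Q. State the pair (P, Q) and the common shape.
P = [1, 3, 7, 8, 9] / [2, 5] / [4, 6];  Q = [1, 2, 3, 5, 6] / [4, 7] / [8, 9];  common shape = (5, 2, 2)

Row-insert the values π_1, π_2, … into P one at a time, bumping the leftmost entry strictly greater than the inserted value down to the next row. The recording tableau Q records, in position (i, j), the step at which that cell was added to P.
  Insert 4 (step 1): P = [4];  Q = [1]
  Insert 6 (step 2): P = [4, 6];  Q = [1, 2]
  Insert 7 (step 3): P = [4, 6, 7];  Q = [1, 2, 3]
  Insert 2 (step 4): P = [2, 6, 7] / [4];  Q = [1, 2, 3] / [4]
  Insert 8 (step 5): P = [2, 6, 7, 8] / [4];  Q = [1, 2, 3, 5] / [4]
  Insert 9 (step 6): P = [2, 6, 7, 8, 9] / [4];  Q = [1, 2, 3, 5, 6] / [4]
  Insert 5 (step 7): P = [2, 5, 7, 8, 9] / [4, 6];  Q = [1, 2, 3, 5, 6] / [4, 7]
  Insert 1 (step 8): P = [1, 5, 7, 8, 9] / [2, 6] / [4];  Q = [1, 2, 3, 5, 6] / [4, 7] / [8]
  Insert 3 (step 9): P = [1, 3, 7, 8, 9] / [2, 5] / [4, 6];  Q = [1, 2, 3, 5, 6] / [4, 7] / [8, 9]
Final shape: (5, 2, 2).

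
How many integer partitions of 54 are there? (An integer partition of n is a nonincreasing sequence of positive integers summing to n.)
p(54) = 386155

Compute p(n) via the recurrence p(n, m) = p(n, m−1) + p(n−m, m), where p(n, m) counts partitions of n with all parts ≤ m and p(n) = p(n, n). The base cases are p(0, m) = 1 and p(n, 0) = 0 for n > 0. Filling the table yields p(54) = 386155. (Euler's pentagonal recurrence is an alternative.)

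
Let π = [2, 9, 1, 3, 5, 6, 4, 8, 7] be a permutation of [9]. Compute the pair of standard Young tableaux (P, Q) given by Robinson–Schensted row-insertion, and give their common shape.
P = [1, 3, 4, 6, 7] / [2, 5, 8] / [9];  Q = [1, 2, 5, 6, 8] / [3, 4, 9] / [7];  common shape = (5, 3, 1)

Row-insert the values π_1, π_2, … into P one at a time, bumping the leftmost entry strictly greater than the inserted value down to the next row. The recording tableau Q records, in position (i, j), the step at which that cell was added to P.
  Insert 2 (step 1): P = [2];  Q = [1]
  Insert 9 (step 2): P = [2, 9];  Q = [1, 2]
  Insert 1 (step 3): P = [1, 9] / [2];  Q = [1, 2] / [3]
  Insert 3 (step 4): P = [1, 3] / [2, 9];  Q = [1, 2] / [3, 4]
  Insert 5 (step 5): P = [1, 3, 5] / [2, 9];  Q = [1, 2, 5] / [3, 4]
  Insert 6 (step 6): P = [1, 3, 5, 6] / [2, 9];  Q = [1, 2, 5, 6] / [3, 4]
  Insert 4 (step 7): P = [1, 3, 4, 6] / [2, 5] / [9];  Q = [1, 2, 5, 6] / [3, 4] / [7]
  Insert 8 (step 8): P = [1, 3, 4, 6, 8] / [2, 5] / [9];  Q = [1, 2, 5, 6, 8] / [3, 4] / [7]
  Insert 7 (step 9): P = [1, 3, 4, 6, 7] / [2, 5, 8] / [9];  Q = [1, 2, 5, 6, 8] / [3, 4, 9] / [7]
Final shape: (5, 3, 1).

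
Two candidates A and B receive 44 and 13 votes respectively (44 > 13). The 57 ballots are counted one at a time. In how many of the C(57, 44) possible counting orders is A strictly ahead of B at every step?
Strict-lead orderings = 1331529425100

Total orderings of the 57 votes with 44 for A: C(57, 44) = 2448296039700. By the Bertrand ballot formula (Cycle Lemma / reflection principle), the number of orderings in which A is strictly ahead of B throughout is (p − q)/(p + q) · C(p + q, p) = (44 − 13)/(44 + 13) · 2448296039700 = 1331529425100.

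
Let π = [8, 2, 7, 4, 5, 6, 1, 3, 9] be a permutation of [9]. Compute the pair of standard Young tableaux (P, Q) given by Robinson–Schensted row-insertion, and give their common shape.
P = [1, 3, 5, 6, 9] / [2, 4] / [7] / [8];  Q = [1, 3, 5, 6, 9] / [2, 8] / [4] / [7];  common shape = (5, 2, 1, 1)

Row-insert the values π_1, π_2, … into P one at a time, bumping the leftmost entry strictly greater than the inserted value down to the next row. The recording tableau Q records, in position (i, j), the step at which that cell was added to P.
  Insert 8 (step 1): P = [8];  Q = [1]
  Insert 2 (step 2): P = [2] / [8];  Q = [1] / [2]
  Insert 7 (step 3): P = [2, 7] / [8];  Q = [1, 3] / [2]
  Insert 4 (step 4): P = [2, 4] / [7] / [8];  Q = [1, 3] / [2] / [4]
  Insert 5 (step 5): P = [2, 4, 5] / [7] / [8];  Q = [1, 3, 5] / [2] / [4]
  Insert 6 (step 6): P = [2, 4, 5, 6] / [7] / [8];  Q = [1, 3, 5, 6] / [2] / [4]
  Insert 1 (step 7): P = [1, 4, 5, 6] / [2] / [7] / [8];  Q = [1, 3, 5, 6] / [2] / [4] / [7]
  Insert 3 (step 8): P = [1, 3, 5, 6] / [2, 4] / [7] / [8];  Q = [1, 3, 5, 6] / [2, 8] / [4] / [7]
  Insert 9 (step 9): P = [1, 3, 5, 6, 9] / [2, 4] / [7] / [8];  Q = [1, 3, 5, 6, 9] / [2, 8] / [4] / [7]
Final shape: (5, 2, 1, 1).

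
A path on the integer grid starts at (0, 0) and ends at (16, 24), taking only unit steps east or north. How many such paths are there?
Number of paths = 62852101650

A monotone lattice path from (0, 0) to (16, 24) consists of 16 east steps and 24 north steps in some order, so it is determined by which 16 of the 40 steps are east. The count is C(40, 16) = 62852101650.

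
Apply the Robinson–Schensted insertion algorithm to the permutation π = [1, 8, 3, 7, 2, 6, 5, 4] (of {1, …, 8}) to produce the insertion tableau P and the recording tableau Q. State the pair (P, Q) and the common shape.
P = [1, 2, 4] / [3, 5] / [6] / [7] / [8];  Q = [1, 2, 4] / [3, 6] / [5] / [7] / [8];  common shape = (3, 2, 1, 1, 1)

Row-insert the values π_1, π_2, … into P one at a time, bumping the leftmost entry strictly greater than the inserted value down to the next row. The recording tableau Q records, in position (i, j), the step at which that cell was added to P.
  Insert 1 (step 1): P = [1];  Q = [1]
  Insert 8 (step 2): P = [1, 8];  Q = [1, 2]
  Insert 3 (step 3): P = [1, 3] / [8];  Q = [1, 2] / [3]
  Insert 7 (step 4): P = [1, 3, 7] / [8];  Q = [1, 2, 4] / [3]
  Insert 2 (step 5): P = [1, 2, 7] / [3] / [8];  Q = [1, 2, 4] / [3] / [5]
  Insert 6 (step 6): P = [1, 2, 6] / [3, 7] / [8];  Q = [1, 2, 4] / [3, 6] / [5]
  Insert 5 (step 7): P = [1, 2, 5] / [3, 6] / [7] / [8];  Q = [1, 2, 4] / [3, 6] / [5] / [7]
  Insert 4 (step 8): P = [1, 2, 4] / [3, 5] / [6] / [7] / [8];  Q = [1, 2, 4] / [3, 6] / [5] / [7] / [8]
Final shape: (3, 2, 1, 1, 1).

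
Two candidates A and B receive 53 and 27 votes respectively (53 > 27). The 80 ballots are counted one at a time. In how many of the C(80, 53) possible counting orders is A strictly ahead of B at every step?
Strict-lead orderings = 499693880292067717256

Total orderings of the 80 votes with 53 for A: C(80, 53) = 1537519631667900668480. By the Bertrand ballot formula (Cycle Lemma / reflection principle), the number of orderings in which A is strictly ahead of B throughout is (p − q)/(p + q) · C(p + q, p) = (53 − 27)/(53 + 27) · 1537519631667900668480 = 499693880292067717256.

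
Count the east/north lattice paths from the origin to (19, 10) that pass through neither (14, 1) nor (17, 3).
Number of paths = 19964340

Inclusion–exclusion. Total paths: C(29, 19) = 20030010. Through P₁: C(15, 14)·C(14, 5) = 30030. Through P₂: C(20, 17)·C(9, 2) = 41040. Since P₁ is strictly southwest of P₂, a monotone path through both must visit P₁ then P₂; paths through both = C(15, 14)·C(5, 3)·C(9, 2) = 5400. Avoid both = 20030010 − 30030 − 41040 + 5400 = 19964340.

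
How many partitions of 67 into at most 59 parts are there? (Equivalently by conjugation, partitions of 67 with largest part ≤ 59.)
p(67, parts ≤ 59) = 2679644

Use the recurrence p(n, m) = p(n, m−1) + p(n−m, m): either the largest part is < m (count p(n, m−1)) or the largest part is exactly m (remove one copy of m, count p(n−m, m)). With p(0, ·) = 1 this gives p(67, parts ≤ 59) = 2679644. (By conjugating Young diagrams, this also counts partitions of 67 into at most 59 parts.)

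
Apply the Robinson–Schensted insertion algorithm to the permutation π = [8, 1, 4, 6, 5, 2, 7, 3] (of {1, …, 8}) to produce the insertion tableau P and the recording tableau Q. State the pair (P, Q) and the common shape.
P = [1, 2, 3, 7] / [4, 5] / [6] / [8];  Q = [1, 3, 4, 7] / [2, 8] / [5] / [6];  common shape = (4, 2, 1, 1)

Row-insert the values π_1, π_2, … into P one at a time, bumping the leftmost entry strictly greater than the inserted value down to the next row. The recording tableau Q records, in position (i, j), the step at which that cell was added to P.
  Insert 8 (step 1): P = [8];  Q = [1]
  Insert 1 (step 2): P = [1] / [8];  Q = [1] / [2]
  Insert 4 (step 3): P = [1, 4] / [8];  Q = [1, 3] / [2]
  Insert 6 (step 4): P = [1, 4, 6] / [8];  Q = [1, 3, 4] / [2]
  Insert 5 (step 5): P = [1, 4, 5] / [6] / [8];  Q = [1, 3, 4] / [2] / [5]
  Insert 2 (step 6): P = [1, 2, 5] / [4] / [6] / [8];  Q = [1, 3, 4] / [2] / [5] / [6]
  Insert 7 (step 7): P = [1, 2, 5, 7] / [4] / [6] / [8];  Q = [1, 3, 4, 7] / [2] / [5] / [6]
  Insert 3 (step 8): P = [1, 2, 3, 7] / [4, 5] / [6] / [8];  Q = [1, 3, 4, 7] / [2, 8] / [5] / [6]
Final shape: (4, 2, 1, 1).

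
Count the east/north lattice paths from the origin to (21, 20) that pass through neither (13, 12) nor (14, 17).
Number of paths = 174123389220

Inclusion–exclusion. Total paths: C(41, 21) = 269128937220. Through P₁: C(25, 13)·C(16, 8) = 66927861000. Through P₂: C(31, 14)·C(10, 7) = 31821903000. Since P₁ is strictly southwest of P₂, a monotone path through both must visit P₁ then P₂; paths through both = C(25, 13)·C(6, 1)·C(10, 7) = 3744216000. Avoid both = 269128937220 − 66927861000 − 31821903000 + 3744216000 = 174123389220.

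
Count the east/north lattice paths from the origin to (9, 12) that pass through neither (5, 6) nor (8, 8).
Number of paths = 155660

Inclusion–exclusion. Total paths: C(21, 9) = 293930. Through P₁: C(11, 5)·C(10, 4) = 97020. Through P₂: C(16, 8)·C(5, 1) = 64350. Since P₁ is strictly southwest of P₂, a monotone path through both must visit P₁ then P₂; paths through both = C(11, 5)·C(5, 3)·C(5, 1) = 23100. Avoid both = 293930 − 97020 − 64350 + 23100 = 155660.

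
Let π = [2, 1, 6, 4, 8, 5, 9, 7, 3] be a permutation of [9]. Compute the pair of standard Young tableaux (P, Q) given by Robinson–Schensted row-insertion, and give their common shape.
P = [1, 3, 5, 7] / [2, 4, 8, 9] / [6];  Q = [1, 3, 5, 7] / [2, 4, 6, 8] / [9];  common shape = (4, 4, 1)

Row-insert the values π_1, π_2, … into P one at a time, bumping the leftmost entry strictly greater than the inserted value down to the next row. The recording tableau Q records, in position (i, j), the step at which that cell was added to P.
  Insert 2 (step 1): P = [2];  Q = [1]
  Insert 1 (step 2): P = [1] / [2];  Q = [1] / [2]
  Insert 6 (step 3): P = [1, 6] / [2];  Q = [1, 3] / [2]
  Insert 4 (step 4): P = [1, 4] / [2, 6];  Q = [1, 3] / [2, 4]
  Insert 8 (step 5): P = [1, 4, 8] / [2, 6];  Q = [1, 3, 5] / [2, 4]
  Insert 5 (step 6): P = [1, 4, 5] / [2, 6, 8];  Q = [1, 3, 5] / [2, 4, 6]
  Insert 9 (step 7): P = [1, 4, 5, 9] / [2, 6, 8];  Q = [1, 3, 5, 7] / [2, 4, 6]
  Insert 7 (step 8): P = [1, 4, 5, 7] / [2, 6, 8, 9];  Q = [1, 3, 5, 7] / [2, 4, 6, 8]
  Insert 3 (step 9): P = [1, 3, 5, 7] / [2, 4, 8, 9] / [6];  Q = [1, 3, 5, 7] / [2, 4, 6, 8] / [9]
Final shape: (4, 4, 1).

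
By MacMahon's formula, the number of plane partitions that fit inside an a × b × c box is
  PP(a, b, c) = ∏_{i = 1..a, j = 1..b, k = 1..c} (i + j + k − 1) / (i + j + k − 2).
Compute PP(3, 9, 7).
PP(3, 9, 7) = 24584605760

Evaluate the triple product over i = 1..3, j = 1..9, k = 1..7. The factors are (2/1) · (3/2) · (4/3) · (5/4) · (6/5) · (7/6) · (8/7) · (3/2) · … (189 factors total). The numerators and denominators telescope so the product is an integer; carrying out the multiplication exactly gives PP(3, 9, 7) = 24584605760.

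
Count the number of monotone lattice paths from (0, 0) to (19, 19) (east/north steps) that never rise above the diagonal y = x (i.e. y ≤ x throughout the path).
Number of paths = 1767263190

By the reflection principle (André's argument), the number of monotone paths to (19, 19) with n ≤ m that never go above y = x is C(38, 19) − C(38, 20) = 35345263800 − 33578000610 = 1767263190.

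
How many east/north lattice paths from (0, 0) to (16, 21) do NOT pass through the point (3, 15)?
Number of paths = 12853634958

Total paths from (0, 0) to (16, 21): C(37, 16) = 12875774670. Paths through (3, 15): (paths (0, 0) → (3, 15)) × (paths (3, 15) → (16, 21)) = C(18, 3) · C(19, 13) = 816 · 27132 = 22139712. Avoidance count = 12875774670 − 22139712 = 12853634958.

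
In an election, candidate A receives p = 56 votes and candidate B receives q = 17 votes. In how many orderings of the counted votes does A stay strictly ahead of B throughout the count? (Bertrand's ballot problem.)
Strict-lead orderings = 9443287992025836

Total orderings of the 73 votes with 56 for A: C(73, 56) = 17675898036356052. By the Bertrand ballot formula (Cycle Lemma / reflection principle), the number of orderings in which A is strictly ahead of B throughout is (p − q)/(p + q) · C(p + q, p) = (56 − 17)/(56 + 17) · 17675898036356052 = 9443287992025836.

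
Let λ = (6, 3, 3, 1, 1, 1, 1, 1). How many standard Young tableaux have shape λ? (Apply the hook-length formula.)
# SYT of shape (6, 3, 3, 1, 1, 1, 1, 1) = 1047200

Hook-length formula: f^λ = n! / Π hook(c), product over all cells c of the Young diagram. For λ = (6, 3, 3, 1, 1, 1, 1, 1), n = 17 boxes. Hook lengths by row (left-to-right, top-to-bottom): [13, 7, 6, 3, 2, 1]; [9, 3, 2]; [8, 2, 1]; [5]; [4]; [3]; [2]; [1]. Product of hooks = 339655680. So f^λ = 17! / 339655680 = 355687428096000 / 339655680 = 1047200.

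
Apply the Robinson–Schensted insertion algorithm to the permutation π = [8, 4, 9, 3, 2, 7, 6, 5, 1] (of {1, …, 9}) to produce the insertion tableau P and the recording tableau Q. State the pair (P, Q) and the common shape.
P = [1, 5] / [2, 6] / [3, 7] / [4, 9] / [8];  Q = [1, 3] / [2, 6] / [4, 7] / [5, 8] / [9];  common shape = (2, 2, 2, 2, 1)

Row-insert the values π_1, π_2, … into P one at a time, bumping the leftmost entry strictly greater than the inserted value down to the next row. The recording tableau Q records, in position (i, j), the step at which that cell was added to P.
  Insert 8 (step 1): P = [8];  Q = [1]
  Insert 4 (step 2): P = [4] / [8];  Q = [1] / [2]
  Insert 9 (step 3): P = [4, 9] / [8];  Q = [1, 3] / [2]
  Insert 3 (step 4): P = [3, 9] / [4] / [8];  Q = [1, 3] / [2] / [4]
  Insert 2 (step 5): P = [2, 9] / [3] / [4] / [8];  Q = [1, 3] / [2] / [4] / [5]
  Insert 7 (step 6): P = [2, 7] / [3, 9] / [4] / [8];  Q = [1, 3] / [2, 6] / [4] / [5]
  Insert 6 (step 7): P = [2, 6] / [3, 7] / [4, 9] / [8];  Q = [1, 3] / [2, 6] / [4, 7] / [5]
  Insert 5 (step 8): P = [2, 5] / [3, 6] / [4, 7] / [8, 9];  Q = [1, 3] / [2, 6] / [4, 7] / [5, 8]
  Insert 1 (step 9): P = [1, 5] / [2, 6] / [3, 7] / [4, 9] / [8];  Q = [1, 3] / [2, 6] / [4, 7] / [5, 8] / [9]
Final shape: (2, 2, 2, 2, 1).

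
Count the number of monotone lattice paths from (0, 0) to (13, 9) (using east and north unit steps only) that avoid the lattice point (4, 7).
Number of paths = 479270

Total paths from (0, 0) to (13, 9): C(22, 13) = 497420. Paths through (4, 7): (paths (0, 0) → (4, 7)) × (paths (4, 7) → (13, 9)) = C(11, 4) · C(11, 9) = 330 · 55 = 18150. Avoidance count = 497420 − 18150 = 479270.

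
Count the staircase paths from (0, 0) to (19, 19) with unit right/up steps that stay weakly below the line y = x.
C_19 = 1767263190

These NE paths below the diagonal are counted by the Catalan number C_n = (1/(n + 1)) · C(2n, n). For n = 19: C_19 = (1/20) · C(38, 19) = 35345263800/20 = 1767263190.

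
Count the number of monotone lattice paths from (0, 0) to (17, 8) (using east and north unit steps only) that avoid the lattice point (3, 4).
Number of paths = 974475

Total paths from (0, 0) to (17, 8): C(25, 17) = 1081575. Paths through (3, 4): (paths (0, 0) → (3, 4)) × (paths (3, 4) → (17, 8)) = C(7, 3) · C(18, 14) = 35 · 3060 = 107100. Avoidance count = 1081575 − 107100 = 974475.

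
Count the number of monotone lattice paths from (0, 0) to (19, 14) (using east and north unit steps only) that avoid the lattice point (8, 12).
Number of paths = 808983540

Total paths from (0, 0) to (19, 14): C(33, 19) = 818809200. Paths through (8, 12): (paths (0, 0) → (8, 12)) × (paths (8, 12) → (19, 14)) = C(20, 8) · C(13, 11) = 125970 · 78 = 9825660. Avoidance count = 818809200 − 9825660 = 808983540.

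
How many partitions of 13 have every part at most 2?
p(13, parts ≤ 2) = 7

Partitions of 13 with all parts ≤ 2: 2+2+2+2+2+2+1, 2+2+2+2+2+1+1+1, 2+2+2+2+1+1+1+1+1, 2+2+2+1+1+1+1+1+1+1, 2+2+1+1+1+1+1+1+1+1+1, 2+1+1+1+1+1+1+1+1+1+1+1, 1+1+1+1+1+1+1+1+1+1+1+1+1. Count = 7.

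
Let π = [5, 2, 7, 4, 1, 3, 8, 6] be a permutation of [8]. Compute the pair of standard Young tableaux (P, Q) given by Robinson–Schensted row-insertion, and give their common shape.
P = [1, 3, 6] / [2, 4, 8] / [5, 7];  Q = [1, 3, 7] / [2, 4, 8] / [5, 6];  common shape = (3, 3, 2)

Row-insert the values π_1, π_2, … into P one at a time, bumping the leftmost entry strictly greater than the inserted value down to the next row. The recording tableau Q records, in position (i, j), the step at which that cell was added to P.
  Insert 5 (step 1): P = [5];  Q = [1]
  Insert 2 (step 2): P = [2] / [5];  Q = [1] / [2]
  Insert 7 (step 3): P = [2, 7] / [5];  Q = [1, 3] / [2]
  Insert 4 (step 4): P = [2, 4] / [5, 7];  Q = [1, 3] / [2, 4]
  Insert 1 (step 5): P = [1, 4] / [2, 7] / [5];  Q = [1, 3] / [2, 4] / [5]
  Insert 3 (step 6): P = [1, 3] / [2, 4] / [5, 7];  Q = [1, 3] / [2, 4] / [5, 6]
  Insert 8 (step 7): P = [1, 3, 8] / [2, 4] / [5, 7];  Q = [1, 3, 7] / [2, 4] / [5, 6]
  Insert 6 (step 8): P = [1, 3, 6] / [2, 4, 8] / [5, 7];  Q = [1, 3, 7] / [2, 4, 8] / [5, 6]
Final shape: (3, 3, 2).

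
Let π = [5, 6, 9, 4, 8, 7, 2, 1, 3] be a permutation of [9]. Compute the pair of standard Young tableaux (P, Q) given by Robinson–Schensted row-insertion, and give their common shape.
P = [1, 3, 7] / [2, 6] / [4, 8] / [5] / [9];  Q = [1, 2, 3] / [4, 5] / [6, 9] / [7] / [8];  common shape = (3, 2, 2, 1, 1)

Row-insert the values π_1, π_2, … into P one at a time, bumping the leftmost entry strictly greater than the inserted value down to the next row. The recording tableau Q records, in position (i, j), the step at which that cell was added to P.
  Insert 5 (step 1): P = [5];  Q = [1]
  Insert 6 (step 2): P = [5, 6];  Q = [1, 2]
  Insert 9 (step 3): P = [5, 6, 9];  Q = [1, 2, 3]
  Insert 4 (step 4): P = [4, 6, 9] / [5];  Q = [1, 2, 3] / [4]
  Insert 8 (step 5): P = [4, 6, 8] / [5, 9];  Q = [1, 2, 3] / [4, 5]
  Insert 7 (step 6): P = [4, 6, 7] / [5, 8] / [9];  Q = [1, 2, 3] / [4, 5] / [6]
  Insert 2 (step 7): P = [2, 6, 7] / [4, 8] / [5] / [9];  Q = [1, 2, 3] / [4, 5] / [6] / [7]
  Insert 1 (step 8): P = [1, 6, 7] / [2, 8] / [4] / [5] / [9];  Q = [1, 2, 3] / [4, 5] / [6] / [7] / [8]
  Insert 3 (step 9): P = [1, 3, 7] / [2, 6] / [4, 8] / [5] / [9];  Q = [1, 2, 3] / [4, 5] / [6, 9] / [7] / [8]
Final shape: (3, 2, 2, 1, 1).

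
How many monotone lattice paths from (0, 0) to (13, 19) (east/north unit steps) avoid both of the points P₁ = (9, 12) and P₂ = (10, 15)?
Number of paths = 177120300

Inclusion–exclusion. Total paths: C(32, 13) = 347373600. Through P₁: C(21, 9)·C(11, 4) = 96996900. Through P₂: C(25, 10)·C(7, 3) = 114406600. Since P₁ is strictly southwest of P₂, a monotone path through both must visit P₁ then P₂; paths through both = C(21, 9)·C(4, 1)·C(7, 3) = 41150200. Avoid both = 347373600 − 96996900 − 114406600 + 41150200 = 177120300.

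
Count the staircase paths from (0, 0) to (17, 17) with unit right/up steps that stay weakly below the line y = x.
C_17 = 129644790

These NE paths below the diagonal are counted by the Catalan number C_n = (1/(n + 1)) · C(2n, n). For n = 17: C_17 = (1/18) · C(34, 17) = 2333606220/18 = 129644790.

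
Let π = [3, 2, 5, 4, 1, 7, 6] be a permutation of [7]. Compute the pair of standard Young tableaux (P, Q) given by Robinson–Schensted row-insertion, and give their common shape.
P = [1, 4, 6] / [2, 5, 7] / [3];  Q = [1, 3, 6] / [2, 4, 7] / [5];  common shape = (3, 3, 1)

Row-insert the values π_1, π_2, … into P one at a time, bumping the leftmost entry strictly greater than the inserted value down to the next row. The recording tableau Q records, in position (i, j), the step at which that cell was added to P.
  Insert 3 (step 1): P = [3];  Q = [1]
  Insert 2 (step 2): P = [2] / [3];  Q = [1] / [2]
  Insert 5 (step 3): P = [2, 5] / [3];  Q = [1, 3] / [2]
  Insert 4 (step 4): P = [2, 4] / [3, 5];  Q = [1, 3] / [2, 4]
  Insert 1 (step 5): P = [1, 4] / [2, 5] / [3];  Q = [1, 3] / [2, 4] / [5]
  Insert 7 (step 6): P = [1, 4, 7] / [2, 5] / [3];  Q = [1, 3, 6] / [2, 4] / [5]
  Insert 6 (step 7): P = [1, 4, 6] / [2, 5, 7] / [3];  Q = [1, 3, 6] / [2, 4, 7] / [5]
Final shape: (3, 3, 1).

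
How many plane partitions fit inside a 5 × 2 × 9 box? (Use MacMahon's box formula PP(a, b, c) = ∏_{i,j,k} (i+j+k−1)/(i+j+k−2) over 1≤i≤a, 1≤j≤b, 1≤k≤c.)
PP(5, 2, 9) = 1002001

Evaluate the triple product over i = 1..5, j = 1..2, k = 1..9. The factors are (2/1) · (3/2) · (4/3) · (5/4) · (6/5) · (7/6) · (8/7) · (9/8) · … (90 factors total). The numerators and denominators telescope so the product is an integer; carrying out the multiplication exactly gives PP(5, 2, 9) = 1002001.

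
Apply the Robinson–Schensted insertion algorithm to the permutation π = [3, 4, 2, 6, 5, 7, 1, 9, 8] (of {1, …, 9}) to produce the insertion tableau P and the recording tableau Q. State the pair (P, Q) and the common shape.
P = [1, 4, 5, 7, 8] / [2, 6, 9] / [3];  Q = [1, 2, 4, 6, 8] / [3, 5, 9] / [7];  common shape = (5, 3, 1)

Row-insert the values π_1, π_2, … into P one at a time, bumping the leftmost entry strictly greater than the inserted value down to the next row. The recording tableau Q records, in position (i, j), the step at which that cell was added to P.
  Insert 3 (step 1): P = [3];  Q = [1]
  Insert 4 (step 2): P = [3, 4];  Q = [1, 2]
  Insert 2 (step 3): P = [2, 4] / [3];  Q = [1, 2] / [3]
  Insert 6 (step 4): P = [2, 4, 6] / [3];  Q = [1, 2, 4] / [3]
  Insert 5 (step 5): P = [2, 4, 5] / [3, 6];  Q = [1, 2, 4] / [3, 5]
  Insert 7 (step 6): P = [2, 4, 5, 7] / [3, 6];  Q = [1, 2, 4, 6] / [3, 5]
  Insert 1 (step 7): P = [1, 4, 5, 7] / [2, 6] / [3];  Q = [1, 2, 4, 6] / [3, 5] / [7]
  Insert 9 (step 8): P = [1, 4, 5, 7, 9] / [2, 6] / [3];  Q = [1, 2, 4, 6, 8] / [3, 5] / [7]
  Insert 8 (step 9): P = [1, 4, 5, 7, 8] / [2, 6, 9] / [3];  Q = [1, 2, 4, 6, 8] / [3, 5, 9] / [7]
Final shape: (5, 3, 1).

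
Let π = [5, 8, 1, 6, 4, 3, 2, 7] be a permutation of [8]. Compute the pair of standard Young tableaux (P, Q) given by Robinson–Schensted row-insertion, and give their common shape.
P = [1, 2, 7] / [3, 6] / [4] / [5] / [8];  Q = [1, 2, 8] / [3, 4] / [5] / [6] / [7];  common shape = (3, 2, 1, 1, 1)

Row-insert the values π_1, π_2, … into P one at a time, bumping the leftmost entry strictly greater than the inserted value down to the next row. The recording tableau Q records, in position (i, j), the step at which that cell was added to P.
  Insert 5 (step 1): P = [5];  Q = [1]
  Insert 8 (step 2): P = [5, 8];  Q = [1, 2]
  Insert 1 (step 3): P = [1, 8] / [5];  Q = [1, 2] / [3]
  Insert 6 (step 4): P = [1, 6] / [5, 8];  Q = [1, 2] / [3, 4]
  Insert 4 (step 5): P = [1, 4] / [5, 6] / [8];  Q = [1, 2] / [3, 4] / [5]
  Insert 3 (step 6): P = [1, 3] / [4, 6] / [5] / [8];  Q = [1, 2] / [3, 4] / [5] / [6]
  Insert 2 (step 7): P = [1, 2] / [3, 6] / [4] / [5] / [8];  Q = [1, 2] / [3, 4] / [5] / [6] / [7]
  Insert 7 (step 8): P = [1, 2, 7] / [3, 6] / [4] / [5] / [8];  Q = [1, 2, 8] / [3, 4] / [5] / [6] / [7]
Final shape: (3, 2, 1, 1, 1).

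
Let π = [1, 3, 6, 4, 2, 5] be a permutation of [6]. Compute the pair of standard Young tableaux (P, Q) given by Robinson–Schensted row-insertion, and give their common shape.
P = [1, 2, 4, 5] / [3] / [6];  Q = [1, 2, 3, 6] / [4] / [5];  common shape = (4, 1, 1)

Row-insert the values π_1, π_2, … into P one at a time, bumping the leftmost entry strictly greater than the inserted value down to the next row. The recording tableau Q records, in position (i, j), the step at which that cell was added to P.
  Insert 1 (step 1): P = [1];  Q = [1]
  Insert 3 (step 2): P = [1, 3];  Q = [1, 2]
  Insert 6 (step 3): P = [1, 3, 6];  Q = [1, 2, 3]
  Insert 4 (step 4): P = [1, 3, 4] / [6];  Q = [1, 2, 3] / [4]
  Insert 2 (step 5): P = [1, 2, 4] / [3] / [6];  Q = [1, 2, 3] / [4] / [5]
  Insert 5 (step 6): P = [1, 2, 4, 5] / [3] / [6];  Q = [1, 2, 3, 6] / [4] / [5]
Final shape: (4, 1, 1).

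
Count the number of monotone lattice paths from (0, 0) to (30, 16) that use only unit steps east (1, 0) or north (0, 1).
Number of paths = 991493848554

A monotone lattice path from (0, 0) to (30, 16) consists of 30 east steps and 16 north steps in some order, so it is determined by which 30 of the 46 steps are east. The count is C(46, 30) = 991493848554.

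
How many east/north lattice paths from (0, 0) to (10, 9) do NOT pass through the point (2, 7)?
Number of paths = 90758

Total paths from (0, 0) to (10, 9): C(19, 10) = 92378. Paths through (2, 7): (paths (0, 0) → (2, 7)) × (paths (2, 7) → (10, 9)) = C(9, 2) · C(10, 8) = 36 · 45 = 1620. Avoidance count = 92378 − 1620 = 90758.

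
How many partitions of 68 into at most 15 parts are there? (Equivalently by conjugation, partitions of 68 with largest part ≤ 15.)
p(68, parts ≤ 15) = 1497696

Use the recurrence p(n, m) = p(n, m−1) + p(n−m, m): either the largest part is < m (count p(n, m−1)) or the largest part is exactly m (remove one copy of m, count p(n−m, m)). With p(0, ·) = 1 this gives p(68, parts ≤ 15) = 1497696. (By conjugating Young diagrams, this also counts partitions of 68 into at most 15 parts.)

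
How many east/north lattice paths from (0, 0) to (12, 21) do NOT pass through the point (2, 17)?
Number of paths = 354646149

Total paths from (0, 0) to (12, 21): C(33, 12) = 354817320. Paths through (2, 17): (paths (0, 0) → (2, 17)) × (paths (2, 17) → (12, 21)) = C(19, 2) · C(14, 10) = 171 · 1001 = 171171. Avoidance count = 354817320 − 171171 = 354646149.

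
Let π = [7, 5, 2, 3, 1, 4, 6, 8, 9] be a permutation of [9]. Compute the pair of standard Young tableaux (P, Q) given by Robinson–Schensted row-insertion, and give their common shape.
P = [1, 3, 4, 6, 8, 9] / [2] / [5] / [7];  Q = [1, 4, 6, 7, 8, 9] / [2] / [3] / [5];  common shape = (6, 1, 1, 1)

Row-insert the values π_1, π_2, … into P one at a time, bumping the leftmost entry strictly greater than the inserted value down to the next row. The recording tableau Q records, in position (i, j), the step at which that cell was added to P.
  Insert 7 (step 1): P = [7];  Q = [1]
  Insert 5 (step 2): P = [5] / [7];  Q = [1] / [2]
  Insert 2 (step 3): P = [2] / [5] / [7];  Q = [1] / [2] / [3]
  Insert 3 (step 4): P = [2, 3] / [5] / [7];  Q = [1, 4] / [2] / [3]
  Insert 1 (step 5): P = [1, 3] / [2] / [5] / [7];  Q = [1, 4] / [2] / [3] / [5]
  Insert 4 (step 6): P = [1, 3, 4] / [2] / [5] / [7];  Q = [1, 4, 6] / [2] / [3] / [5]
  Insert 6 (step 7): P = [1, 3, 4, 6] / [2] / [5] / [7];  Q = [1, 4, 6, 7] / [2] / [3] / [5]
  Insert 8 (step 8): P = [1, 3, 4, 6, 8] / [2] / [5] / [7];  Q = [1, 4, 6, 7, 8] / [2] / [3] / [5]
  Insert 9 (step 9): P = [1, 3, 4, 6, 8, 9] / [2] / [5] / [7];  Q = [1, 4, 6, 7, 8, 9] / [2] / [3] / [5]
Final shape: (6, 1, 1, 1).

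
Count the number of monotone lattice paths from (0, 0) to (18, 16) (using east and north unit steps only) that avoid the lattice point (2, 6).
Number of paths = 2055232850

Total paths from (0, 0) to (18, 16): C(34, 18) = 2203961430. Paths through (2, 6): (paths (0, 0) → (2, 6)) × (paths (2, 6) → (18, 16)) = C(8, 2) · C(26, 16) = 28 · 5311735 = 148728580. Avoidance count = 2203961430 − 148728580 = 2055232850.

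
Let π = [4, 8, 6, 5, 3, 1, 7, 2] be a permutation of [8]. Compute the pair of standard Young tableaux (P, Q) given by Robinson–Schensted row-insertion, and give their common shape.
P = [1, 2, 7] / [3, 5] / [4] / [6] / [8];  Q = [1, 2, 7] / [3, 8] / [4] / [5] / [6];  common shape = (3, 2, 1, 1, 1)

Row-insert the values π_1, π_2, … into P one at a time, bumping the leftmost entry strictly greater than the inserted value down to the next row. The recording tableau Q records, in position (i, j), the step at which that cell was added to P.
  Insert 4 (step 1): P = [4];  Q = [1]
  Insert 8 (step 2): P = [4, 8];  Q = [1, 2]
  Insert 6 (step 3): P = [4, 6] / [8];  Q = [1, 2] / [3]
  Insert 5 (step 4): P = [4, 5] / [6] / [8];  Q = [1, 2] / [3] / [4]
  Insert 3 (step 5): P = [3, 5] / [4] / [6] / [8];  Q = [1, 2] / [3] / [4] / [5]
  Insert 1 (step 6): P = [1, 5] / [3] / [4] / [6] / [8];  Q = [1, 2] / [3] / [4] / [5] / [6]
  Insert 7 (step 7): P = [1, 5, 7] / [3] / [4] / [6] / [8];  Q = [1, 2, 7] / [3] / [4] / [5] / [6]
  Insert 2 (step 8): P = [1, 2, 7] / [3, 5] / [4] / [6] / [8];  Q = [1, 2, 7] / [3, 8] / [4] / [5] / [6]
Final shape: (3, 2, 1, 1, 1).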